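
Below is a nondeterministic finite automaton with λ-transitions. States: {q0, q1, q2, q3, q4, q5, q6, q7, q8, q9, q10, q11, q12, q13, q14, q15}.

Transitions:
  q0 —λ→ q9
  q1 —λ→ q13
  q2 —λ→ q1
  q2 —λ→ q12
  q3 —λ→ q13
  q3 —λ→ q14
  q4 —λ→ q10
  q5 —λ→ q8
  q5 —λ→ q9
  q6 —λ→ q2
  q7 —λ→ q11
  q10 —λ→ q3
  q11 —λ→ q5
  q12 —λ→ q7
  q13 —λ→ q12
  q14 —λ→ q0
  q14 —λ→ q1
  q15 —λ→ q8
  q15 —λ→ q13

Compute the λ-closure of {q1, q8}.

{q1, q5, q7, q8, q9, q11, q12, q13}

Start with {q1, q8}.
From q1 via λ: add q13.
From q13 via λ: add q12.
From q12 via λ: add q7.
From q7 via λ: add q11.
From q11 via λ: add q5.
From q5 via λ: add q9.
No new states can be added; the closed set is {q1, q5, q7, q8, q9, q11, q12, q13}.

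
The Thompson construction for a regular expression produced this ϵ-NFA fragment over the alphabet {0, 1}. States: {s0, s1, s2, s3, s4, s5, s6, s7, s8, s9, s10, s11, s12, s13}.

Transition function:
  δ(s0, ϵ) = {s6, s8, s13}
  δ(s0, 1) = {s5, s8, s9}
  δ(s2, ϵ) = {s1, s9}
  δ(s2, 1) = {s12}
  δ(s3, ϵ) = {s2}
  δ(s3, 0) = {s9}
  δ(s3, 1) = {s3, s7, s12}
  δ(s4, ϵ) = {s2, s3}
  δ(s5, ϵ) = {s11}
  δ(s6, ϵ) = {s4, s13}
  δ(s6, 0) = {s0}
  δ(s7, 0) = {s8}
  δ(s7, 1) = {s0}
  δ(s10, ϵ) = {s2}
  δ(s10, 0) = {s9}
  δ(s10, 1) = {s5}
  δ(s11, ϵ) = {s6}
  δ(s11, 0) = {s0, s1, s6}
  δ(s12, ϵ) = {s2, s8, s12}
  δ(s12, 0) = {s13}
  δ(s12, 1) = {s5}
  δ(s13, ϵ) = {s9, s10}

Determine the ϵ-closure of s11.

Start with {s11}.
From s11 via ϵ: add s6.
From s6 via ϵ: add s4, s13.
From s4 via ϵ: add s2, s3.
From s13 via ϵ: add s9, s10.
From s2 via ϵ: add s1.
No new states can be added; the closed set is {s1, s2, s3, s4, s6, s9, s10, s11, s13}.

{s1, s2, s3, s4, s6, s9, s10, s11, s13}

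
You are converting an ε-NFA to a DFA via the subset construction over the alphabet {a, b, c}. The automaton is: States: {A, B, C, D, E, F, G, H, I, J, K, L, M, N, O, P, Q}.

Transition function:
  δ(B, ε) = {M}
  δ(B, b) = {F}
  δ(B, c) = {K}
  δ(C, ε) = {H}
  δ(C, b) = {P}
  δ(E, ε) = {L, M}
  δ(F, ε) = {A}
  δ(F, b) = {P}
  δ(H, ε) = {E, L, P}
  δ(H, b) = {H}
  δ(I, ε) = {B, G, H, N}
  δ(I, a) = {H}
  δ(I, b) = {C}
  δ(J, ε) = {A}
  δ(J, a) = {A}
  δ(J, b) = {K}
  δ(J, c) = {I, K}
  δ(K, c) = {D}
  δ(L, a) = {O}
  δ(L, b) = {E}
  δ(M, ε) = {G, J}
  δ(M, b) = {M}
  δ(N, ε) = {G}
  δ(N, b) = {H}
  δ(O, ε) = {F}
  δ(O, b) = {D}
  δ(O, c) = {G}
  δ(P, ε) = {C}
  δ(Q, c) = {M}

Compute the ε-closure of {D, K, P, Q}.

Start with {D, K, P, Q}.
From P via ε: add C.
From C via ε: add H.
From H via ε: add E, L.
From E via ε: add M.
From M via ε: add G, J.
From J via ε: add A.
No new states can be added; the closed set is {A, C, D, E, G, H, J, K, L, M, P, Q}.

{A, C, D, E, G, H, J, K, L, M, P, Q}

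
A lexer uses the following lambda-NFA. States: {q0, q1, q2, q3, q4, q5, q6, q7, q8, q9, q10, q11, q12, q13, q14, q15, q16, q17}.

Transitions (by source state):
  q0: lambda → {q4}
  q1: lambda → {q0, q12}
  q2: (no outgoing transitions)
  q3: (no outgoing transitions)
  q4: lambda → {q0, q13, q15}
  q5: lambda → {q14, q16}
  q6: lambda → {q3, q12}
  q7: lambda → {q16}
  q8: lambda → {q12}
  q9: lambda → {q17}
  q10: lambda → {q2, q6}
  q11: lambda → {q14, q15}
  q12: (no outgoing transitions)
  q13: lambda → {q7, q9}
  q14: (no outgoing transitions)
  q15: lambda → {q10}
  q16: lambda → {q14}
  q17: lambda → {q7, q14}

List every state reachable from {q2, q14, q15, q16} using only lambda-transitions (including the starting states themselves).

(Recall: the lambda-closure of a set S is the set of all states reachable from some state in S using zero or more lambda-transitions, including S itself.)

{q2, q3, q6, q10, q12, q14, q15, q16}

Start with {q2, q14, q15, q16}.
From q15 via lambda: add q10.
From q10 via lambda: add q6.
From q6 via lambda: add q3, q12.
No new states can be added; the closed set is {q2, q3, q6, q10, q12, q14, q15, q16}.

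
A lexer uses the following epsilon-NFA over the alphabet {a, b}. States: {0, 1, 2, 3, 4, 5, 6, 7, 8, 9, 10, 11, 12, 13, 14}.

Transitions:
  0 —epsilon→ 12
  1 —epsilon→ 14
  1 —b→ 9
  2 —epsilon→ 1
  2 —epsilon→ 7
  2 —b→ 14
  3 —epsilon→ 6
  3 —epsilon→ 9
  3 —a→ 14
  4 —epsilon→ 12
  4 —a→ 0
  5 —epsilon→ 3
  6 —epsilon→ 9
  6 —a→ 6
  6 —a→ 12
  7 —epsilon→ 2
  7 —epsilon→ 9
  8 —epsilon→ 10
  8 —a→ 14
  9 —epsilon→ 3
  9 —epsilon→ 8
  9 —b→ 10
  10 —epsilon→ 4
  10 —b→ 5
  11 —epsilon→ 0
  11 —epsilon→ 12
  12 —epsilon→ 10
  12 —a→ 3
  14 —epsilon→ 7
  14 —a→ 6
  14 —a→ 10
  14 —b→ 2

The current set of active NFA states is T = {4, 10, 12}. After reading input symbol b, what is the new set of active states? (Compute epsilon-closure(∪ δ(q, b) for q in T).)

10 on b → {5}.
No b-transition from 4, 12.
Union after reading b: {5}.
Now take the epsilon-closure:
From 5 via epsilon: add 3.
From 3 via epsilon: add 6, 9.
From 9 via epsilon: add 8.
From 8 via epsilon: add 10.
From 10 via epsilon: add 4.
From 4 via epsilon: add 12.
No new states can be added; the closed set is {3, 4, 5, 6, 8, 9, 10, 12}.

{3, 4, 5, 6, 8, 9, 10, 12}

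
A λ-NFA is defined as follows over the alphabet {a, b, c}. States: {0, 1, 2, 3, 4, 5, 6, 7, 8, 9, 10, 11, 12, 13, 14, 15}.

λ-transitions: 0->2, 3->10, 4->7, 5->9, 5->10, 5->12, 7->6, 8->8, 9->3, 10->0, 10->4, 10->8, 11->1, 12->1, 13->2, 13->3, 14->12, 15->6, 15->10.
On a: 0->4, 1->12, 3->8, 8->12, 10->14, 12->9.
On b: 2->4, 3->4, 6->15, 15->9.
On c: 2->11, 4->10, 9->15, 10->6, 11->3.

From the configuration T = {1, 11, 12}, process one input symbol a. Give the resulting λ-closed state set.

1 on a → {12}.
12 on a → {9}.
No a-transition from 11.
Union after reading a: {9, 12}.
Now take the λ-closure:
From 9 via λ: add 3.
From 12 via λ: add 1.
From 3 via λ: add 10.
From 10 via λ: add 0, 4, 8.
From 0 via λ: add 2.
From 4 via λ: add 7.
From 7 via λ: add 6.
No new states can be added; the closed set is {0, 1, 2, 3, 4, 6, 7, 8, 9, 10, 12}.

{0, 1, 2, 3, 4, 6, 7, 8, 9, 10, 12}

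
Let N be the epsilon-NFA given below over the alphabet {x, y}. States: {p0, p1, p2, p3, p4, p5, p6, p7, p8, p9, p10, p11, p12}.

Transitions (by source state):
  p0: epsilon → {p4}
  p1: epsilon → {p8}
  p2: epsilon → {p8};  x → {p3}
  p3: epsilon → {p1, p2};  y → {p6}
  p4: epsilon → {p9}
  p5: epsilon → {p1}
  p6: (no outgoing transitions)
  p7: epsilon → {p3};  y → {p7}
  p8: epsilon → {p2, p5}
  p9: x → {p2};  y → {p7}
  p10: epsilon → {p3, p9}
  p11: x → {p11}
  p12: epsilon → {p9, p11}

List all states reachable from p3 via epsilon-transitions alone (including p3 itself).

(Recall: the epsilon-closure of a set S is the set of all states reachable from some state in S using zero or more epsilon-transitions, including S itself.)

Start with {p3}.
From p3 via epsilon: add p1, p2.
From p1 via epsilon: add p8.
From p8 via epsilon: add p5.
No new states can be added; the closed set is {p1, p2, p3, p5, p8}.

{p1, p2, p3, p5, p8}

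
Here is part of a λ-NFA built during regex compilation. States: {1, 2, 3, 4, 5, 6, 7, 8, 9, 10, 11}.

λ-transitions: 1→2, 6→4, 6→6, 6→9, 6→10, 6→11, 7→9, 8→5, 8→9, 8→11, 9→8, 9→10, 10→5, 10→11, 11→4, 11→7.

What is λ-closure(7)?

{4, 5, 7, 8, 9, 10, 11}

Start with {7}.
From 7 via λ: add 9.
From 9 via λ: add 8, 10.
From 8 via λ: add 5, 11.
From 11 via λ: add 4.
No new states can be added; the closed set is {4, 5, 7, 8, 9, 10, 11}.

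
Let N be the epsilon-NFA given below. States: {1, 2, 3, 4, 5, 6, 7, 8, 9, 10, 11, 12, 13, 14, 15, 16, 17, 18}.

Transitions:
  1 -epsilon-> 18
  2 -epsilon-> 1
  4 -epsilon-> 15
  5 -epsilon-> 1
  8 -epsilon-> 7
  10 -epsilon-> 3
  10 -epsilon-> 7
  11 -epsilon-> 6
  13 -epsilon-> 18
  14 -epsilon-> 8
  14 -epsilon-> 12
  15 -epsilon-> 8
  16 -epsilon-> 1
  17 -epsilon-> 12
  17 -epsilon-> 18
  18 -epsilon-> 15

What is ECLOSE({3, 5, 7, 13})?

{1, 3, 5, 7, 8, 13, 15, 18}

Start with {3, 5, 7, 13}.
From 5 via epsilon: add 1.
From 13 via epsilon: add 18.
From 18 via epsilon: add 15.
From 15 via epsilon: add 8.
No new states can be added; the closed set is {1, 3, 5, 7, 8, 13, 15, 18}.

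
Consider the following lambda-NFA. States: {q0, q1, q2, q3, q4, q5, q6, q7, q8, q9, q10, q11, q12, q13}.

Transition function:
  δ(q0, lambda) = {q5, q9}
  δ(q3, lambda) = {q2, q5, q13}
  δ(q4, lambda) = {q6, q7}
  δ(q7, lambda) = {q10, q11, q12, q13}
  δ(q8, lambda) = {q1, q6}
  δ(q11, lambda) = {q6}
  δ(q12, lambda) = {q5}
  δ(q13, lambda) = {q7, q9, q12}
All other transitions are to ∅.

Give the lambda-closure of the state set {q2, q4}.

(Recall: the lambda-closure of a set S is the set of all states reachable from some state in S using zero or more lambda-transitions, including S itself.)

{q2, q4, q5, q6, q7, q9, q10, q11, q12, q13}

Start with {q2, q4}.
From q4 via lambda: add q6, q7.
From q7 via lambda: add q10, q11, q12, q13.
From q12 via lambda: add q5.
From q13 via lambda: add q9.
No new states can be added; the closed set is {q2, q4, q5, q6, q7, q9, q10, q11, q12, q13}.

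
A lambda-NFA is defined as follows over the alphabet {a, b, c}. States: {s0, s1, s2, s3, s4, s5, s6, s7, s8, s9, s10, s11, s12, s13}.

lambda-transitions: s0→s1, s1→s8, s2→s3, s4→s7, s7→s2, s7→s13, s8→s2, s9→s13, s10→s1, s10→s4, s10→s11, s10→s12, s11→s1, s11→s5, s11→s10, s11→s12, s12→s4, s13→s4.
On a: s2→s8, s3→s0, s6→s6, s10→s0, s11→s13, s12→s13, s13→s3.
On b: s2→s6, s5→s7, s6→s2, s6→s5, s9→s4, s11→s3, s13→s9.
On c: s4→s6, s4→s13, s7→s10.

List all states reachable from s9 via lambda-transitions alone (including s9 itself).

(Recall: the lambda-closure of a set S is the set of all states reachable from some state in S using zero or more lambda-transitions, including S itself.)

{s2, s3, s4, s7, s9, s13}

Start with {s9}.
From s9 via lambda: add s13.
From s13 via lambda: add s4.
From s4 via lambda: add s7.
From s7 via lambda: add s2.
From s2 via lambda: add s3.
No new states can be added; the closed set is {s2, s3, s4, s7, s9, s13}.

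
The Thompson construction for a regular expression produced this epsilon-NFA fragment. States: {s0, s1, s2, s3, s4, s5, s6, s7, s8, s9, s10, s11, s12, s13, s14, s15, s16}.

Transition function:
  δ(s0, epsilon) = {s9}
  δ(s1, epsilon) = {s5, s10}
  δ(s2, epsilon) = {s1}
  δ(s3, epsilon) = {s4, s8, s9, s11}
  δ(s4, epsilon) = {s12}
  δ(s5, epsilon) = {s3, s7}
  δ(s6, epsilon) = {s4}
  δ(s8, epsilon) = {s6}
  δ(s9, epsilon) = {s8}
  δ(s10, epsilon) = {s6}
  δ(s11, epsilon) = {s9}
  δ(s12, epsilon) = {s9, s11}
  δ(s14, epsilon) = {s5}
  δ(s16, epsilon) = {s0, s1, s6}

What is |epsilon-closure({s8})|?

Start with {s8}.
From s8 via epsilon: add s6.
From s6 via epsilon: add s4.
From s4 via epsilon: add s12.
From s12 via epsilon: add s9, s11.
epsilon-closure = {s4, s6, s8, s9, s11, s12}, which has 6 states.

6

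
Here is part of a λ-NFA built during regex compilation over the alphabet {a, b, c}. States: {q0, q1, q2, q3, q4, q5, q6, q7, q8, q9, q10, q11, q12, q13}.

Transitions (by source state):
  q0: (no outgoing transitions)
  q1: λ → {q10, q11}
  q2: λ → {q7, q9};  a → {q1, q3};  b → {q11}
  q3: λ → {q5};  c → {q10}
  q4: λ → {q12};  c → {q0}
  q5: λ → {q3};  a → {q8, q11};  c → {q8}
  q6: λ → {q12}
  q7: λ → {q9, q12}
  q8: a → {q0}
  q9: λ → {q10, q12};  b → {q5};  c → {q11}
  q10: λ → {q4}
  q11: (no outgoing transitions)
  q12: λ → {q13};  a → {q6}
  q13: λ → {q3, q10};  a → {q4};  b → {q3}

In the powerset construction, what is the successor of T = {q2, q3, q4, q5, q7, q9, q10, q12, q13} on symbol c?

{q0, q3, q4, q5, q8, q10, q11, q12, q13}

q3 on c → {q10}.
q4 on c → {q0}.
q5 on c → {q8}.
q9 on c → {q11}.
No c-transition from q2, q7, q10, q12, q13.
Union after reading c: {q0, q8, q10, q11}.
Now take the λ-closure:
From q10 via λ: add q4.
From q4 via λ: add q12.
From q12 via λ: add q13.
From q13 via λ: add q3.
From q3 via λ: add q5.
No new states can be added; the closed set is {q0, q3, q4, q5, q8, q10, q11, q12, q13}.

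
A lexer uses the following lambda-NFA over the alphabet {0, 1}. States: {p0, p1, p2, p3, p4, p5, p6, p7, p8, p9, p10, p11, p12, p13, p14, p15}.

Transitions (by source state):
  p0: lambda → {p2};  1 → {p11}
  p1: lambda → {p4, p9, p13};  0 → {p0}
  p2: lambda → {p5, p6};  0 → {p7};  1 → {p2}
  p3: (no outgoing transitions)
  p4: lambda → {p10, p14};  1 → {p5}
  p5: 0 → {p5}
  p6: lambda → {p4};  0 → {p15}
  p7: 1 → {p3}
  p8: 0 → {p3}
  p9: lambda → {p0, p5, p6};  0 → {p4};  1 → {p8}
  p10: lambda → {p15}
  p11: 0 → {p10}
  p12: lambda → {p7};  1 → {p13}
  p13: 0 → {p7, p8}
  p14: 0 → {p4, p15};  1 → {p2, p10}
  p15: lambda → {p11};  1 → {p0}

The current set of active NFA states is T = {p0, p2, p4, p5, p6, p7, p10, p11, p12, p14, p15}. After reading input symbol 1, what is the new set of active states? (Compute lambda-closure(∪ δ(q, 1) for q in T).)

{p0, p2, p3, p4, p5, p6, p10, p11, p13, p14, p15}

p0 on 1 → {p11}.
p2 on 1 → {p2}.
p4 on 1 → {p5}.
p7 on 1 → {p3}.
p12 on 1 → {p13}.
p14 on 1 → {p2, p10}.
p15 on 1 → {p0}.
No 1-transition from p5, p6, p10, p11.
Union after reading 1: {p0, p2, p3, p5, p10, p11, p13}.
Now take the lambda-closure:
From p2 via lambda: add p6.
From p10 via lambda: add p15.
From p6 via lambda: add p4.
From p4 via lambda: add p14.
No new states can be added; the closed set is {p0, p2, p3, p4, p5, p6, p10, p11, p13, p14, p15}.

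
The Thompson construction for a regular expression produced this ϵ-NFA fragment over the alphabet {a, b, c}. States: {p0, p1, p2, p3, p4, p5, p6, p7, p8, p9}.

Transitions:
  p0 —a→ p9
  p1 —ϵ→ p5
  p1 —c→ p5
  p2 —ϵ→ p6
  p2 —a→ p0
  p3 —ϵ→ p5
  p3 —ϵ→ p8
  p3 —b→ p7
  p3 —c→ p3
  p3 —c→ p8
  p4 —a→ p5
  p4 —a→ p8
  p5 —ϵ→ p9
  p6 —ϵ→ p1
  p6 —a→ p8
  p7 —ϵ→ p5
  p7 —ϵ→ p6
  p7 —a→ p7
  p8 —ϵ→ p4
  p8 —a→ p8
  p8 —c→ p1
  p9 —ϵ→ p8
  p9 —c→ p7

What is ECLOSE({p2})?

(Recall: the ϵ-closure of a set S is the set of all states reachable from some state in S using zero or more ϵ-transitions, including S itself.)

Start with {p2}.
From p2 via ϵ: add p6.
From p6 via ϵ: add p1.
From p1 via ϵ: add p5.
From p5 via ϵ: add p9.
From p9 via ϵ: add p8.
From p8 via ϵ: add p4.
No new states can be added; the closed set is {p1, p2, p4, p5, p6, p8, p9}.

{p1, p2, p4, p5, p6, p8, p9}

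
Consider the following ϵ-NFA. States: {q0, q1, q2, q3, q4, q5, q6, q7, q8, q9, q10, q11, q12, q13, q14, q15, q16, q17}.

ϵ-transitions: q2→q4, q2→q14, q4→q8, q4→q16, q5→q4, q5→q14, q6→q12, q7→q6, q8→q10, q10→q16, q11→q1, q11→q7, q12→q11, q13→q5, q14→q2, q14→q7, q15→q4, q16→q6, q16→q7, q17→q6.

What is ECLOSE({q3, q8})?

{q1, q3, q6, q7, q8, q10, q11, q12, q16}

Start with {q3, q8}.
From q8 via ϵ: add q10.
From q10 via ϵ: add q16.
From q16 via ϵ: add q6, q7.
From q6 via ϵ: add q12.
From q12 via ϵ: add q11.
From q11 via ϵ: add q1.
No new states can be added; the closed set is {q1, q3, q6, q7, q8, q10, q11, q12, q16}.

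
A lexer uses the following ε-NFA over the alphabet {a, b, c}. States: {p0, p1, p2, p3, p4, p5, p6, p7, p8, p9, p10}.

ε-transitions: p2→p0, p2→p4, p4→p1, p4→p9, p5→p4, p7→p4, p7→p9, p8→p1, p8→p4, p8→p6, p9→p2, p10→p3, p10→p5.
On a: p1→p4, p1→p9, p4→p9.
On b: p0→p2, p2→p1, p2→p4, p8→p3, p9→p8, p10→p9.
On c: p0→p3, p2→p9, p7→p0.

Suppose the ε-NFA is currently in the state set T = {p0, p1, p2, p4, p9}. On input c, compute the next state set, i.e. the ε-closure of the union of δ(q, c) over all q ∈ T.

{p0, p1, p2, p3, p4, p9}

p0 on c → {p3}.
p2 on c → {p9}.
No c-transition from p1, p4, p9.
Union after reading c: {p3, p9}.
Now take the ε-closure:
From p9 via ε: add p2.
From p2 via ε: add p0, p4.
From p4 via ε: add p1.
No new states can be added; the closed set is {p0, p1, p2, p3, p4, p9}.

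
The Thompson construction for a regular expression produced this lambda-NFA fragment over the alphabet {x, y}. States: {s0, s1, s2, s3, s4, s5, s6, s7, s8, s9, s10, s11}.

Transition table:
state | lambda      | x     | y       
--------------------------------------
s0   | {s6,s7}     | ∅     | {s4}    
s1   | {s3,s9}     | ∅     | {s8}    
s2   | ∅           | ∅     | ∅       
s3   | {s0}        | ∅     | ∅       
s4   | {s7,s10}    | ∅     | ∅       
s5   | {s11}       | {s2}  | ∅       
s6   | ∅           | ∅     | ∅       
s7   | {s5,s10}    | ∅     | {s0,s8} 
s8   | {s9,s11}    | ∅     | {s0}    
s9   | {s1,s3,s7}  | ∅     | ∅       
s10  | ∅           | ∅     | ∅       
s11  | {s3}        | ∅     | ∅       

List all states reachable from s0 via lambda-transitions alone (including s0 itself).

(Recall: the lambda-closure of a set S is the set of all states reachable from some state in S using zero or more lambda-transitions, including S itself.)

Start with {s0}.
From s0 via lambda: add s6, s7.
From s7 via lambda: add s5, s10.
From s5 via lambda: add s11.
From s11 via lambda: add s3.
No new states can be added; the closed set is {s0, s3, s5, s6, s7, s10, s11}.

{s0, s3, s5, s6, s7, s10, s11}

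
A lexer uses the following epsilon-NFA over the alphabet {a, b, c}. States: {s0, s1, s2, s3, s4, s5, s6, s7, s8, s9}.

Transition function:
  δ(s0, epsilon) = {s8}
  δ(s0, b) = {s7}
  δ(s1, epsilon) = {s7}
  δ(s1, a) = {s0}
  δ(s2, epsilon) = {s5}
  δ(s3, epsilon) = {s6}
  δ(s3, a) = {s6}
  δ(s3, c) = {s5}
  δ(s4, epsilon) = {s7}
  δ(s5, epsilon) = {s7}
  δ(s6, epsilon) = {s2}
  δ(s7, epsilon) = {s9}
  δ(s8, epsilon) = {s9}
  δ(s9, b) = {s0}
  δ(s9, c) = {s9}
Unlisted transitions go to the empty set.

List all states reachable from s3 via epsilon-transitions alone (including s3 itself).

{s2, s3, s5, s6, s7, s9}

Start with {s3}.
From s3 via epsilon: add s6.
From s6 via epsilon: add s2.
From s2 via epsilon: add s5.
From s5 via epsilon: add s7.
From s7 via epsilon: add s9.
No new states can be added; the closed set is {s2, s3, s5, s6, s7, s9}.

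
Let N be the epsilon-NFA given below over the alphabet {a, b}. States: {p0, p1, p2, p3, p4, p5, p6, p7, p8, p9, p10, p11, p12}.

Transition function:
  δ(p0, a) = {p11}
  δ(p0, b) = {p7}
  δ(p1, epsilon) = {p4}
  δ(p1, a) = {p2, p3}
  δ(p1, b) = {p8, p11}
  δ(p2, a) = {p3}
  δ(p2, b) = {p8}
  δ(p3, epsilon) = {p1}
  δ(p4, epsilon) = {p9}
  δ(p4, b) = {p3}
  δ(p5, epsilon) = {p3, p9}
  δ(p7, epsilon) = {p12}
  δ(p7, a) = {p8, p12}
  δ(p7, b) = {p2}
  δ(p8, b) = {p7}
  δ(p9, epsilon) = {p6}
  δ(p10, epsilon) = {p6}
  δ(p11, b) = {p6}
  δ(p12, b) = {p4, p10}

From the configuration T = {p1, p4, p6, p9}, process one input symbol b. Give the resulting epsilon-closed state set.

p1 on b → {p8, p11}.
p4 on b → {p3}.
No b-transition from p6, p9.
Union after reading b: {p3, p8, p11}.
Now take the epsilon-closure:
From p3 via epsilon: add p1.
From p1 via epsilon: add p4.
From p4 via epsilon: add p9.
From p9 via epsilon: add p6.
No new states can be added; the closed set is {p1, p3, p4, p6, p8, p9, p11}.

{p1, p3, p4, p6, p8, p9, p11}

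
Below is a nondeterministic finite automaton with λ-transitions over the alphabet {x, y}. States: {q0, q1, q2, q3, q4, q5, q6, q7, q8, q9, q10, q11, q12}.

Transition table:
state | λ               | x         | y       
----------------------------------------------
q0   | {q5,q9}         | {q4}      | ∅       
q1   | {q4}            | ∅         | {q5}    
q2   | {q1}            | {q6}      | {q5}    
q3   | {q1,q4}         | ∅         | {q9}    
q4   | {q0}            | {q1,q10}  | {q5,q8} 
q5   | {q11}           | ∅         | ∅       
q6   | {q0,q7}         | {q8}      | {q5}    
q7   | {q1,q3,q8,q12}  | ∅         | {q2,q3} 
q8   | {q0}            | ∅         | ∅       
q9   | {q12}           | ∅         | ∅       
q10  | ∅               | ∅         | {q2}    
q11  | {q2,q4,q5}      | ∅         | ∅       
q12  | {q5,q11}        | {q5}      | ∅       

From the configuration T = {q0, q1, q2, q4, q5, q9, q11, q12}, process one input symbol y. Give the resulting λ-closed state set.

{q0, q1, q2, q4, q5, q8, q9, q11, q12}

q1 on y → {q5}.
q2 on y → {q5}.
q4 on y → {q5, q8}.
No y-transition from q0, q5, q9, q11, q12.
Union after reading y: {q5, q8}.
Now take the λ-closure:
From q5 via λ: add q11.
From q8 via λ: add q0.
From q0 via λ: add q9.
From q11 via λ: add q2, q4.
From q2 via λ: add q1.
From q9 via λ: add q12.
No new states can be added; the closed set is {q0, q1, q2, q4, q5, q8, q9, q11, q12}.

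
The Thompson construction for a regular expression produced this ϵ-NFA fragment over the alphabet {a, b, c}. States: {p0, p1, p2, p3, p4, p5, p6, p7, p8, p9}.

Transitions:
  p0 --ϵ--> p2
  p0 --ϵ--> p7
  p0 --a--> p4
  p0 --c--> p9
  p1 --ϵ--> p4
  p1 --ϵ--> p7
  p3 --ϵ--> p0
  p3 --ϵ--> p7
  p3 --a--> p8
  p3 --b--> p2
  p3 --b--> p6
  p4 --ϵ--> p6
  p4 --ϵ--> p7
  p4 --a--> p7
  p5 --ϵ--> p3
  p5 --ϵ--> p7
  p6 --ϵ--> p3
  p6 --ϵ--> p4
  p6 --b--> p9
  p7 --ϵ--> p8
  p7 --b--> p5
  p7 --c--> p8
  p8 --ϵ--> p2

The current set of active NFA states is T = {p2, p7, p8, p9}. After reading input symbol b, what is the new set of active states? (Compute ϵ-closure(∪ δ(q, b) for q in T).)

p7 on b → {p5}.
No b-transition from p2, p8, p9.
Union after reading b: {p5}.
Now take the ϵ-closure:
From p5 via ϵ: add p3, p7.
From p3 via ϵ: add p0.
From p7 via ϵ: add p8.
From p0 via ϵ: add p2.
No new states can be added; the closed set is {p0, p2, p3, p5, p7, p8}.

{p0, p2, p3, p5, p7, p8}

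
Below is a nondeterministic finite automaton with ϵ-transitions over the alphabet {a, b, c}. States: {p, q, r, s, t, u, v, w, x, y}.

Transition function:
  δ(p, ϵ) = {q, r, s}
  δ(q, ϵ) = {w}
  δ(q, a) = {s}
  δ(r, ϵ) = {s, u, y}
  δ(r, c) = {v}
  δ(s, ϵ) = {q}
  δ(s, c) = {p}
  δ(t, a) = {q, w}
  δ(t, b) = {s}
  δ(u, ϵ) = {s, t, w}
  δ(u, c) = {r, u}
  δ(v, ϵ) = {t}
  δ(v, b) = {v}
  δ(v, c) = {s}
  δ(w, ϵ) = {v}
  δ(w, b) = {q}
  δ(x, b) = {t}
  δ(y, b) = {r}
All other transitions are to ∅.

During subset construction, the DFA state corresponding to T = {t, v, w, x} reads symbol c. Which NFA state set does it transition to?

{q, s, t, v, w}

v on c → {s}.
No c-transition from t, w, x.
Union after reading c: {s}.
Now take the ϵ-closure:
From s via ϵ: add q.
From q via ϵ: add w.
From w via ϵ: add v.
From v via ϵ: add t.
No new states can be added; the closed set is {q, s, t, v, w}.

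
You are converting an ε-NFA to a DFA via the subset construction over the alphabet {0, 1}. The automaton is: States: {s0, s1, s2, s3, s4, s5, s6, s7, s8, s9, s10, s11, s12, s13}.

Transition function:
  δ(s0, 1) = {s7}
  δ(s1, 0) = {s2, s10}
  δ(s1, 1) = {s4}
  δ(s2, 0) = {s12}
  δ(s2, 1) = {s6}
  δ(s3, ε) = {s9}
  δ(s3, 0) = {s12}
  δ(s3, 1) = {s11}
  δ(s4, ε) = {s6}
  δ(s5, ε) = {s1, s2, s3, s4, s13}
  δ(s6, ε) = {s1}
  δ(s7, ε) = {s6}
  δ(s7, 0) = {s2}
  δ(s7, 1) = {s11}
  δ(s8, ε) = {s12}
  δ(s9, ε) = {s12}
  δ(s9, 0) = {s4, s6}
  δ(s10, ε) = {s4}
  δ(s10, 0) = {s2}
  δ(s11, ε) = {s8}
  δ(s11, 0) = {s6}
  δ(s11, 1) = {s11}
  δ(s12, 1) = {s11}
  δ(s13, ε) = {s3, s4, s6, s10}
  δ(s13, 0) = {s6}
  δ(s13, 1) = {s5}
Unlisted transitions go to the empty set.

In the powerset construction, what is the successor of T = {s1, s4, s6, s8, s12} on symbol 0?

s1 on 0 → {s2, s10}.
No 0-transition from s4, s6, s8, s12.
Union after reading 0: {s2, s10}.
Now take the ε-closure:
From s10 via ε: add s4.
From s4 via ε: add s6.
From s6 via ε: add s1.
No new states can be added; the closed set is {s1, s2, s4, s6, s10}.

{s1, s2, s4, s6, s10}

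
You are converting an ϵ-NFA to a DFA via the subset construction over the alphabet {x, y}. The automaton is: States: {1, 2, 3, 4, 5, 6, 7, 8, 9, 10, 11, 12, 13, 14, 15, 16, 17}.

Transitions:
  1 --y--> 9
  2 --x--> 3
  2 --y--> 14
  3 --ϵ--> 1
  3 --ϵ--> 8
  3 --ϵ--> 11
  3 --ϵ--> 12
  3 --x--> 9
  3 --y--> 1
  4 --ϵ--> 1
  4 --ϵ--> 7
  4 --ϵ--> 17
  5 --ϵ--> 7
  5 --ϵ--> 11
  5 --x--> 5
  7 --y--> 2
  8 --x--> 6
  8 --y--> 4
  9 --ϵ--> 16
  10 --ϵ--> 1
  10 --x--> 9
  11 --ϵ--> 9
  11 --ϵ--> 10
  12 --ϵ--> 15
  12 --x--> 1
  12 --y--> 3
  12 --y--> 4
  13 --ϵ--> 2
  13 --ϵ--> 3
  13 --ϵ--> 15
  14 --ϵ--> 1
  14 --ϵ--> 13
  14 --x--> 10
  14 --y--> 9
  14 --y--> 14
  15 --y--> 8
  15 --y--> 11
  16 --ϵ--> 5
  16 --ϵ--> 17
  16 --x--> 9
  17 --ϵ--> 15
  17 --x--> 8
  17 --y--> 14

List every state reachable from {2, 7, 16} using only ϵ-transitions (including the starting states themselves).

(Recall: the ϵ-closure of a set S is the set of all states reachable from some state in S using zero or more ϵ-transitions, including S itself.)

{1, 2, 5, 7, 9, 10, 11, 15, 16, 17}

Start with {2, 7, 16}.
From 16 via ϵ: add 5, 17.
From 5 via ϵ: add 11.
From 17 via ϵ: add 15.
From 11 via ϵ: add 9, 10.
From 10 via ϵ: add 1.
No new states can be added; the closed set is {1, 2, 5, 7, 9, 10, 11, 15, 16, 17}.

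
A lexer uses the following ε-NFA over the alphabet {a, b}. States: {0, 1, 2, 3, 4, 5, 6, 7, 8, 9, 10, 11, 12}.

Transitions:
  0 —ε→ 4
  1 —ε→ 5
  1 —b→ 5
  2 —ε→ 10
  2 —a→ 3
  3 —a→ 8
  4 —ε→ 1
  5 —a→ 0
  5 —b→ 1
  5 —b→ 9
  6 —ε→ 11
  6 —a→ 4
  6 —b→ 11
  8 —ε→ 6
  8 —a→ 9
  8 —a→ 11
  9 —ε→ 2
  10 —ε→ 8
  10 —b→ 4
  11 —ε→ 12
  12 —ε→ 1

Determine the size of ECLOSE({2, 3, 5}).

9

Start with {2, 3, 5}.
From 2 via ε: add 10.
From 10 via ε: add 8.
From 8 via ε: add 6.
From 6 via ε: add 11.
From 11 via ε: add 12.
From 12 via ε: add 1.
ε-closure = {1, 2, 3, 5, 6, 8, 10, 11, 12}, which has 9 states.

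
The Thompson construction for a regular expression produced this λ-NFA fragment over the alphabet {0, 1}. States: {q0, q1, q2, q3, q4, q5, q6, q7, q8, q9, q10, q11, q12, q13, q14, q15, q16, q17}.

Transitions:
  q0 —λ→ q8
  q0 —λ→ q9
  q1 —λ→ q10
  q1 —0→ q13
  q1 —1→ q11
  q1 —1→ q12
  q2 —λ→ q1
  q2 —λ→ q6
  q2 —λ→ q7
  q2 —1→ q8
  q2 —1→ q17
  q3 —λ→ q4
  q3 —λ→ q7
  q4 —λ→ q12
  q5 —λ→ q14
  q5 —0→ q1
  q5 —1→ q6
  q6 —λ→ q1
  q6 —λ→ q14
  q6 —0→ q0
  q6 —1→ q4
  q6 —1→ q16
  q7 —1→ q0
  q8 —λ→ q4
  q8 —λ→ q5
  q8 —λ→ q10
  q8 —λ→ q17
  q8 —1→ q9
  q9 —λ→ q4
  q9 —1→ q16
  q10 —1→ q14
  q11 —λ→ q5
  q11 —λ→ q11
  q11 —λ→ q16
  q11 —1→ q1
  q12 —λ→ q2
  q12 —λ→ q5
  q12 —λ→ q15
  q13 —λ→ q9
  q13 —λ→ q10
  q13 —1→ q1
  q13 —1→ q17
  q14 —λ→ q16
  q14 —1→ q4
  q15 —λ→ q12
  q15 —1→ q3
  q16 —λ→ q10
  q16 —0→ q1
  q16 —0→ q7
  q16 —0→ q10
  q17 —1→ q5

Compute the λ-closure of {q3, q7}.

Start with {q3, q7}.
From q3 via λ: add q4.
From q4 via λ: add q12.
From q12 via λ: add q2, q5, q15.
From q2 via λ: add q1, q6.
From q5 via λ: add q14.
From q1 via λ: add q10.
From q14 via λ: add q16.
No new states can be added; the closed set is {q1, q2, q3, q4, q5, q6, q7, q10, q12, q14, q15, q16}.

{q1, q2, q3, q4, q5, q6, q7, q10, q12, q14, q15, q16}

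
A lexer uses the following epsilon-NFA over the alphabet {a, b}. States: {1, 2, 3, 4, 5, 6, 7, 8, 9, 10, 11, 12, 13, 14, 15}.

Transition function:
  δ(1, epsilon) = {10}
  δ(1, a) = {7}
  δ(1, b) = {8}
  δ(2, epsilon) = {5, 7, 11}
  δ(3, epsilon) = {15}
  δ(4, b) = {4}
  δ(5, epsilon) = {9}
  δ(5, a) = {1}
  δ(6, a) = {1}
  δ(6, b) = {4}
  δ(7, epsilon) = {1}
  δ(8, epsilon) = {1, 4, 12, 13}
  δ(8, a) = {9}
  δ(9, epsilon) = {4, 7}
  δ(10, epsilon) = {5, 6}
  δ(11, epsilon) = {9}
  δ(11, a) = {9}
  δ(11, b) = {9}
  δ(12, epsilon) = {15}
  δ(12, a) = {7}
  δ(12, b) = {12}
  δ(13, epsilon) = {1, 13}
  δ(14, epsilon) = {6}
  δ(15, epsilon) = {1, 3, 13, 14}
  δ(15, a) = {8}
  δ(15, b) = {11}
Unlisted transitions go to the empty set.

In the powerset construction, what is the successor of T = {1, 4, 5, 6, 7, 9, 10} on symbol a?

{1, 4, 5, 6, 7, 9, 10}

1 on a → {7}.
5 on a → {1}.
6 on a → {1}.
No a-transition from 4, 7, 9, 10.
Union after reading a: {1, 7}.
Now take the epsilon-closure:
From 1 via epsilon: add 10.
From 10 via epsilon: add 5, 6.
From 5 via epsilon: add 9.
From 9 via epsilon: add 4.
No new states can be added; the closed set is {1, 4, 5, 6, 7, 9, 10}.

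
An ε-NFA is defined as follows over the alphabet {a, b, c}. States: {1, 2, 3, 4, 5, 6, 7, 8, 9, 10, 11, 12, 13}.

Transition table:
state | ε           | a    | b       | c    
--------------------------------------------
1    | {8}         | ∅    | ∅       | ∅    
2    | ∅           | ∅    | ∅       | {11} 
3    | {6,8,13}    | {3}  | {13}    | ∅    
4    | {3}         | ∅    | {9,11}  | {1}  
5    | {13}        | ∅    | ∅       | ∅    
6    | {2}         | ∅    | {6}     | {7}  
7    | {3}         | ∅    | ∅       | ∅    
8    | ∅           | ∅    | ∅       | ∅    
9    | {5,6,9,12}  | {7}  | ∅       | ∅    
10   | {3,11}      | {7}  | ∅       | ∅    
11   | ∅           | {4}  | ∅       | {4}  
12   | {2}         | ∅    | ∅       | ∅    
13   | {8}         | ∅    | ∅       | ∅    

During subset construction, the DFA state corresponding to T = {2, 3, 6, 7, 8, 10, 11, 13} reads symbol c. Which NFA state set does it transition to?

2 on c → {11}.
6 on c → {7}.
11 on c → {4}.
No c-transition from 3, 7, 8, 10, 13.
Union after reading c: {4, 7, 11}.
Now take the ε-closure:
From 4 via ε: add 3.
From 3 via ε: add 6, 8, 13.
From 6 via ε: add 2.
No new states can be added; the closed set is {2, 3, 4, 6, 7, 8, 11, 13}.

{2, 3, 4, 6, 7, 8, 11, 13}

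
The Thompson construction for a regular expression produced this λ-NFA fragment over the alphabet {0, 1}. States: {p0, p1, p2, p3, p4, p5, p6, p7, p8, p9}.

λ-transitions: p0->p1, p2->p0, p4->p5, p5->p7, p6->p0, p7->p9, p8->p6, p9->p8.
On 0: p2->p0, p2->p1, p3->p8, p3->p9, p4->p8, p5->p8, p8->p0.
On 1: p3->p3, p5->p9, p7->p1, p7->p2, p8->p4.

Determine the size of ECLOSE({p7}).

Start with {p7}.
From p7 via λ: add p9.
From p9 via λ: add p8.
From p8 via λ: add p6.
From p6 via λ: add p0.
From p0 via λ: add p1.
λ-closure = {p0, p1, p6, p7, p8, p9}, which has 6 states.

6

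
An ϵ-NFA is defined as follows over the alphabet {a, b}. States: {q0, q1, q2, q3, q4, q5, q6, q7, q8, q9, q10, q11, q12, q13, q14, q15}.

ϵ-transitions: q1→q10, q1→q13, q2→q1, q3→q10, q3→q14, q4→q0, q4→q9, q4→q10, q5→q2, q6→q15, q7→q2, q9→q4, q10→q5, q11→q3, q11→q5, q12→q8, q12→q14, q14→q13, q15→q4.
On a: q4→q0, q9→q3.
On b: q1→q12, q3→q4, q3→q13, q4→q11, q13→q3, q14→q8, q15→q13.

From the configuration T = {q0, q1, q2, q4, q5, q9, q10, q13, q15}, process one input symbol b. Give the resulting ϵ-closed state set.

q1 on b → {q12}.
q4 on b → {q11}.
q13 on b → {q3}.
q15 on b → {q13}.
No b-transition from q0, q2, q5, q9, q10.
Union after reading b: {q3, q11, q12, q13}.
Now take the ϵ-closure:
From q3 via ϵ: add q10, q14.
From q11 via ϵ: add q5.
From q12 via ϵ: add q8.
From q5 via ϵ: add q2.
From q2 via ϵ: add q1.
No new states can be added; the closed set is {q1, q2, q3, q5, q8, q10, q11, q12, q13, q14}.

{q1, q2, q3, q5, q8, q10, q11, q12, q13, q14}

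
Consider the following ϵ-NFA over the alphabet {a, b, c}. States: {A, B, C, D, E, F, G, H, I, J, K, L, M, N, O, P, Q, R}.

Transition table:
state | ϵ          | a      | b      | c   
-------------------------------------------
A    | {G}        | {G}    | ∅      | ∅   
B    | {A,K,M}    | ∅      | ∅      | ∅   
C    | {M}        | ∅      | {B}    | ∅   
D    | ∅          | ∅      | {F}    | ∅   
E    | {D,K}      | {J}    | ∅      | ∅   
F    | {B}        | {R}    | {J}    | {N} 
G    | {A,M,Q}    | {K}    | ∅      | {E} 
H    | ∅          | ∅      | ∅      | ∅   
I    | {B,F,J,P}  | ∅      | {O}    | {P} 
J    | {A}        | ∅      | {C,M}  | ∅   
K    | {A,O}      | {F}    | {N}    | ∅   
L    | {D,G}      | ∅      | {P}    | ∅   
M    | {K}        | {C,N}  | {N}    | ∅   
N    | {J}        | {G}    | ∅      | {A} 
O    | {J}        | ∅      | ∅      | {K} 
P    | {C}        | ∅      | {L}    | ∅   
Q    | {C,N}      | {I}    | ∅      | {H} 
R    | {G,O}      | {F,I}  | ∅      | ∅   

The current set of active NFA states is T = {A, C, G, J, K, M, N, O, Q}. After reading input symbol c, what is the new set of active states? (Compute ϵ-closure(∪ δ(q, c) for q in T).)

{A, C, D, E, G, H, J, K, M, N, O, Q}

G on c → {E}.
N on c → {A}.
O on c → {K}.
Q on c → {H}.
No c-transition from A, C, J, K, M.
Union after reading c: {A, E, H, K}.
Now take the ϵ-closure:
From A via ϵ: add G.
From E via ϵ: add D.
From K via ϵ: add O.
From G via ϵ: add M, Q.
From O via ϵ: add J.
From Q via ϵ: add C, N.
No new states can be added; the closed set is {A, C, D, E, G, H, J, K, M, N, O, Q}.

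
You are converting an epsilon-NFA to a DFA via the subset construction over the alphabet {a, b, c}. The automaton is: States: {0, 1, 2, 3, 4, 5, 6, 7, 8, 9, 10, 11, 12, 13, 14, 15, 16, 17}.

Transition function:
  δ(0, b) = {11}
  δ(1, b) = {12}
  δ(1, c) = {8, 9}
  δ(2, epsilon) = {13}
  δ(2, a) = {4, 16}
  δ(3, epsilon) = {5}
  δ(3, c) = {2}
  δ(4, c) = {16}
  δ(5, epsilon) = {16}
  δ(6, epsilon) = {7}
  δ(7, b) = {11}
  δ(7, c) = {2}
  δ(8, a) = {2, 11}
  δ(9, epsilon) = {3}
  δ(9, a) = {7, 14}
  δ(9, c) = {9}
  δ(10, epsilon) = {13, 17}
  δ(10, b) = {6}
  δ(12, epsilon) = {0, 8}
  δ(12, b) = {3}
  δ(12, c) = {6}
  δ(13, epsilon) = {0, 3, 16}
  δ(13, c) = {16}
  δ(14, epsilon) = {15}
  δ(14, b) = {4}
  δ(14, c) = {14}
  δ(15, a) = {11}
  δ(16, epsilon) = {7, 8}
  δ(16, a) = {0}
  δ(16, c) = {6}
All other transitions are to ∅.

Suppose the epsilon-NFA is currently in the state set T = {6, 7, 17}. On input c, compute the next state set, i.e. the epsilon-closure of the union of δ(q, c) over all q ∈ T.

7 on c → {2}.
No c-transition from 6, 17.
Union after reading c: {2}.
Now take the epsilon-closure:
From 2 via epsilon: add 13.
From 13 via epsilon: add 0, 3, 16.
From 3 via epsilon: add 5.
From 16 via epsilon: add 7, 8.
No new states can be added; the closed set is {0, 2, 3, 5, 7, 8, 13, 16}.

{0, 2, 3, 5, 7, 8, 13, 16}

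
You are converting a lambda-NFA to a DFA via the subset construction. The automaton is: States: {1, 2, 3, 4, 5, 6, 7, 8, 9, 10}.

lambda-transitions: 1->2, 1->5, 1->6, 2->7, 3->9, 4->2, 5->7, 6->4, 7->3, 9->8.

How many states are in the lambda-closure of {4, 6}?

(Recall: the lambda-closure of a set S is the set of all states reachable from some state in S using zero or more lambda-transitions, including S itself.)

Start with {4, 6}.
From 4 via lambda: add 2.
From 2 via lambda: add 7.
From 7 via lambda: add 3.
From 3 via lambda: add 9.
From 9 via lambda: add 8.
lambda-closure = {2, 3, 4, 6, 7, 8, 9}, which has 7 states.

7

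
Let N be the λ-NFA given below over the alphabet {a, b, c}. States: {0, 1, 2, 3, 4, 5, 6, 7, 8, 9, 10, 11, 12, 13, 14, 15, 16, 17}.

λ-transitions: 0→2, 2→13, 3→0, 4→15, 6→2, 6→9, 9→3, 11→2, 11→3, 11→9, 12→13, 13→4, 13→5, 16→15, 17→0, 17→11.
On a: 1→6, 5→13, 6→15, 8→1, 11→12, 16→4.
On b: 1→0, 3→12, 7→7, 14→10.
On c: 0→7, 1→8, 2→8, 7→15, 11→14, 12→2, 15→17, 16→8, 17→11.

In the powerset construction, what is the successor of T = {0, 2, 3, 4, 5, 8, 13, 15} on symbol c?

{0, 2, 3, 4, 5, 7, 8, 9, 11, 13, 15, 17}

0 on c → {7}.
2 on c → {8}.
15 on c → {17}.
No c-transition from 3, 4, 5, 8, 13.
Union after reading c: {7, 8, 17}.
Now take the λ-closure:
From 17 via λ: add 0, 11.
From 0 via λ: add 2.
From 11 via λ: add 3, 9.
From 2 via λ: add 13.
From 13 via λ: add 4, 5.
From 4 via λ: add 15.
No new states can be added; the closed set is {0, 2, 3, 4, 5, 7, 8, 9, 11, 13, 15, 17}.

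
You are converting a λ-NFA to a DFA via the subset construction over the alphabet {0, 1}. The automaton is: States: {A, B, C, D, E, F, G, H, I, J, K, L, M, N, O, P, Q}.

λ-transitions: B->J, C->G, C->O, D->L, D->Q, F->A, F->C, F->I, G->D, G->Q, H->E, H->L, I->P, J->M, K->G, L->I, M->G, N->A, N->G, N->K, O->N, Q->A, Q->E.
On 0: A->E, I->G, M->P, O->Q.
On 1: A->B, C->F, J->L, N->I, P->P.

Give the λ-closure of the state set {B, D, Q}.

Start with {B, D, Q}.
From B via λ: add J.
From D via λ: add L.
From Q via λ: add A, E.
From J via λ: add M.
From L via λ: add I.
From I via λ: add P.
From M via λ: add G.
No new states can be added; the closed set is {A, B, D, E, G, I, J, L, M, P, Q}.

{A, B, D, E, G, I, J, L, M, P, Q}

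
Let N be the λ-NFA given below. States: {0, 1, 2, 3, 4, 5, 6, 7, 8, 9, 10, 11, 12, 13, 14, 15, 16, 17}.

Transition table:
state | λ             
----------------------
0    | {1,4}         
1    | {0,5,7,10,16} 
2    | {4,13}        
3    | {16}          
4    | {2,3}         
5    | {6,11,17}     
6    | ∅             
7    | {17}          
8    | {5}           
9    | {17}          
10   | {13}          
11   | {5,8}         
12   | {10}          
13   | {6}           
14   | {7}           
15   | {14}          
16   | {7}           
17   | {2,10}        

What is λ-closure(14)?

{2, 3, 4, 6, 7, 10, 13, 14, 16, 17}

Start with {14}.
From 14 via λ: add 7.
From 7 via λ: add 17.
From 17 via λ: add 2, 10.
From 2 via λ: add 4, 13.
From 4 via λ: add 3.
From 13 via λ: add 6.
From 3 via λ: add 16.
No new states can be added; the closed set is {2, 3, 4, 6, 7, 10, 13, 14, 16, 17}.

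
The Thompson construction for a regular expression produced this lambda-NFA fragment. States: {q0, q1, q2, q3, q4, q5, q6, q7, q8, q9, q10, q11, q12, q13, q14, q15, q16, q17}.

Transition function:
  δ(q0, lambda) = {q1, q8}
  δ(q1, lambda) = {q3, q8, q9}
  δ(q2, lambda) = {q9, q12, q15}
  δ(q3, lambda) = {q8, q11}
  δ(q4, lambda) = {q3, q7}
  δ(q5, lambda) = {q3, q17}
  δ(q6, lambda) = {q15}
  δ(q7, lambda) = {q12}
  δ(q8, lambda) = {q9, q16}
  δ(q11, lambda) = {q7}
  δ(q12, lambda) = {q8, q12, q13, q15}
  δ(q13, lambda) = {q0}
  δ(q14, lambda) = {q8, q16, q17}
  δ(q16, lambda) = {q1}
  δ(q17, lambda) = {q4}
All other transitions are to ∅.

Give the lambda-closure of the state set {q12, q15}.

Start with {q12, q15}.
From q12 via lambda: add q8, q13.
From q8 via lambda: add q9, q16.
From q13 via lambda: add q0.
From q0 via lambda: add q1.
From q1 via lambda: add q3.
From q3 via lambda: add q11.
From q11 via lambda: add q7.
No new states can be added; the closed set is {q0, q1, q3, q7, q8, q9, q11, q12, q13, q15, q16}.

{q0, q1, q3, q7, q8, q9, q11, q12, q13, q15, q16}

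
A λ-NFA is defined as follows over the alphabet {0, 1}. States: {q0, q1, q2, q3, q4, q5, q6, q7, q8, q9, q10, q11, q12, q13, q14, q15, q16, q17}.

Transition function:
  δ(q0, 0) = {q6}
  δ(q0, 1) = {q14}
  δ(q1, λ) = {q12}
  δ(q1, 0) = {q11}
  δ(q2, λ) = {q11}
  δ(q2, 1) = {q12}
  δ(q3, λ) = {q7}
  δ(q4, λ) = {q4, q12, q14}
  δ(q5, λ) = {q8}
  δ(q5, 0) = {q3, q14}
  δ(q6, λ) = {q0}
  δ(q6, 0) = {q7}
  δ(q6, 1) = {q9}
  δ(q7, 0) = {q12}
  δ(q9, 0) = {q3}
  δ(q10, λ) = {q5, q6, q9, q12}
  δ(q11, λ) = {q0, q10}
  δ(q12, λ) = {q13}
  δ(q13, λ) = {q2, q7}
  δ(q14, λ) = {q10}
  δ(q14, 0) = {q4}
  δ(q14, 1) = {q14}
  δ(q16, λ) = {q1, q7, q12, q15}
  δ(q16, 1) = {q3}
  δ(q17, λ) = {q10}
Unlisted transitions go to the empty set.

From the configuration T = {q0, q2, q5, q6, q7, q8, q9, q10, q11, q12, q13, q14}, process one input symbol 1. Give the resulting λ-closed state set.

{q0, q2, q5, q6, q7, q8, q9, q10, q11, q12, q13, q14}

q0 on 1 → {q14}.
q2 on 1 → {q12}.
q6 on 1 → {q9}.
q14 on 1 → {q14}.
No 1-transition from q5, q7, q8, q9, q10, q11, q12, q13.
Union after reading 1: {q9, q12, q14}.
Now take the λ-closure:
From q12 via λ: add q13.
From q14 via λ: add q10.
From q10 via λ: add q5, q6.
From q13 via λ: add q2, q7.
From q2 via λ: add q11.
From q5 via λ: add q8.
From q6 via λ: add q0.
No new states can be added; the closed set is {q0, q2, q5, q6, q7, q8, q9, q10, q11, q12, q13, q14}.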